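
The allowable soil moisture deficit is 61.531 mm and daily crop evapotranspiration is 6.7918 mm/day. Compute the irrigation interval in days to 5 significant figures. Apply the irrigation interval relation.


Approach: apply the irrigation interval relation, interval = SMD / ETc.
interval = 61.531 / 6.7918 = 9.0596 days
Therefore the irrigation interval = 9.0596 days.


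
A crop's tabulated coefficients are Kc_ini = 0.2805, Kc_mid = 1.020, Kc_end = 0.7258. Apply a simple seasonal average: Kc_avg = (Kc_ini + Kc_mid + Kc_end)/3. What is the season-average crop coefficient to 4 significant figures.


Kc_avg = (0.2805 + 1.020 + 0.7258)/3 = 0.6754
Therefore the season-average crop coefficient = 0.6754.


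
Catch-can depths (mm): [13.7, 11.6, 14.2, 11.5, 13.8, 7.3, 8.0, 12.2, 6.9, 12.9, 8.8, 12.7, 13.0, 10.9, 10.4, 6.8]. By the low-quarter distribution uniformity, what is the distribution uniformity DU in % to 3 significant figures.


Approach: apply the low-quarter distribution uniformity, DU = (mean of lowest quarter of readings / overall mean)*100.
sorted lowest 4 of 16: [6.8, 6.9, 7.3, 8.0] -> mean = 7.2500 mm
overall mean = 10.919 mm
DU = (7.2500/10.919)*100 = 66.4 %
Therefore the distribution uniformity DU = 66.4 %.


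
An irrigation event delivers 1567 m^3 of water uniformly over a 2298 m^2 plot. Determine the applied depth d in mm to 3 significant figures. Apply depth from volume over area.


Approach: apply depth from volume over area, d = (V/A)*1000.
d = (1567 / 2298) * 1000 = 682 mm
Therefore the applied depth d = 682 mm.


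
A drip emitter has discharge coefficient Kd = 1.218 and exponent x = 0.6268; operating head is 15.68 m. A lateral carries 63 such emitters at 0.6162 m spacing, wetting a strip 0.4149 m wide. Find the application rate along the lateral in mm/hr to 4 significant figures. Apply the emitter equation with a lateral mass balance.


Approach: apply the emitter equation with a lateral mass balance, q = Kd*h^x; Q = n*q; rate = Q/(n*spacing*width).
Step 1 — single emitter flow (q = Kd*h^x):
  q = 1.218 * 15.68^0.6268 = 6.83739 L/hr
Step 2 — total lateral flow: Q = 63 * 6.83739 = 430.755 L/hr
Step 3 — wetted area: A = 63 * 0.6162 * 0.4149 = 16.1067 m^2
Step 4 — application rate: Q/A = 430.755/16.1067 = 26.74 mm/hr
Therefore the application rate along the lateral = 26.74 mm/hr.


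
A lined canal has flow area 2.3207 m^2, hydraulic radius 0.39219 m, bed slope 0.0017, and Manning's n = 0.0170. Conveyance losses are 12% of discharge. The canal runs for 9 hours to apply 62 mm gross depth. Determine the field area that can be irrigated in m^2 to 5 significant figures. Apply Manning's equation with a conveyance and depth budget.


Approach: apply Manning's equation with a conveyance and depth budget, Q = (1/n)*A*R^(2/3)*S^(1/2); Q_field = Q*(1-loss); Area = Q_field*t/(d/1000).
Step 1 — canal discharge (Manning's equation):
  Q = (1/0.0170) * 2.3207 * 0.39219^(2/3) * 0.0017^(1/2) = 3.015728 m^3/s
Step 2 — delivered flow: Q_field = 3.015728*(1 - 12/100) = 2.653841 m^3/s
Step 3 — volume delivered: V = 2.653841 * 9*3600 = 85984.45 m^3
Step 4 — area served: A = V / (depth/1000) = 85984.45 / 0.062 = 1386800 m^2
Therefore the field area that can be irrigated = 1386800 m^2.


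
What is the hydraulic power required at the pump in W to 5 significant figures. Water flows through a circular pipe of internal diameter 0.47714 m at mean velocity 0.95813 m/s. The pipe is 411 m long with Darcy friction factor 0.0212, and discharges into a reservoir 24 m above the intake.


Approach: apply continuity + Darcy-Weisbach + hydraulic power, Q = A*v; hf = f*(L/D)*(v^2/(2g)); H = static + hf; P = rho*g*Q*H.
Step 1 — flow rate (continuity, Q = A*v):
  A = pi*(0.47714/2)^2 = 0.1788058 m^2
  Q = 0.1788058 * 0.95813 = 0.1713192 m^3/s
Step 2 — friction head loss (Darcy-Weisbach):
  hf = 0.0212 * (411/0.47714) * (0.95813^2 / (2*9.81))
  hf = 0.8544403 m
Step 3 — total head: H = 24 + 0.8544403 = 24.85444 m
Step 4 — hydraulic power (P = rho*g*Q*H):
  P = 1000 * 9.81 * 0.1713192 * 24.85444 = 41771 W
Therefore the hydraulic power required at the pump = 41771 W.


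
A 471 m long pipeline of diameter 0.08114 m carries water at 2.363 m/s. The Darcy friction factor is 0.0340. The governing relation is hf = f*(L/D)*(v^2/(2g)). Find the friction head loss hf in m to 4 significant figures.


hf = 0.0340 * (471/0.08114) * (2.363^2 / (2*9.81))
hf = 56.17 m
Therefore the friction head loss hf = 56.17 m.


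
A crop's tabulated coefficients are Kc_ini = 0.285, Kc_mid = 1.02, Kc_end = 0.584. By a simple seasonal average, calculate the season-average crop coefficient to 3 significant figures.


Approach: apply a simple seasonal average, Kc_avg = (Kc_ini + Kc_mid + Kc_end)/3.
Kc_avg = (0.285 + 1.02 + 0.584)/3 = 0.630
Therefore the season-average crop coefficient = 0.630.


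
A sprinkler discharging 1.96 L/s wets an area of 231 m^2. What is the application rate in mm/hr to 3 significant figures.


Approach: apply the application rate relation, rate = (Q/A)*3600.
rate = (1.96 / 231) * 3600 = 30.5 mm/hr
Therefore the application rate = 30.5 mm/hr.


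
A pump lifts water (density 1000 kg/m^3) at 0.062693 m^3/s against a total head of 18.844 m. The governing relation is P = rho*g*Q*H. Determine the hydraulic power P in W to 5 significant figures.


P = 1000 * 9.81 * 0.062693 * 18.844 = 11589 W
Therefore the hydraulic power P = 11589 W.


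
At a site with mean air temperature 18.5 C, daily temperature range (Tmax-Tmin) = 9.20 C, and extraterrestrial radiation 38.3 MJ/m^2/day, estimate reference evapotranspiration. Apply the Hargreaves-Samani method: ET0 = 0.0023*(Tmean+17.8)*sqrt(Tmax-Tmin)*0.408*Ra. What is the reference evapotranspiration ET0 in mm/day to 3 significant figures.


ET0 = 0.0023*(18.5+17.8)*sqrt(9.20)*0.408*38.3 = 3.96 mm/day
Therefore the reference evapotranspiration ET0 = 3.96 mm/day.


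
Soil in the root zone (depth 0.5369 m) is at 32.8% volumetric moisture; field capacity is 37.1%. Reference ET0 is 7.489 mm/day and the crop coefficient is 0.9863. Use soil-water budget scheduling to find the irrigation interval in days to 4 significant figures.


Approach: apply soil-water budget scheduling, SMD = (FC-theta)/100*depth*1000; ETc = ET0*Kc; interval = SMD/ETc.
Step 1 — soil moisture deficit:
  SMD = (37.1 - 32.8)/100 * 0.5369 * 1000 = 23.0867 mm
Step 2 — daily crop ET (ETc = ET0*Kc):
  ETc = 7.489 * 0.9863 = 7.38640 mm/day
Step 3 — irrigation interval (SMD/ETc):
  interval = 23.0867 / 7.38640 = 3.126 days
Therefore the irrigation interval = 3.126 days.


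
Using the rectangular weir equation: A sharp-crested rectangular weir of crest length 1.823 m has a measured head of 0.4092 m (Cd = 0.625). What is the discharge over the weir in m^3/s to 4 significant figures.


Approach: apply the rectangular weir equation, Q = (2/3)*Cd*L*sqrt(2g)*H^1.5.
Q = (2/3)*0.625*1.823*sqrt(2*9.81)*0.4092^1.5 = 0.8807 m^3/s
Therefore the discharge over the weir = 0.8807 m^3/s.


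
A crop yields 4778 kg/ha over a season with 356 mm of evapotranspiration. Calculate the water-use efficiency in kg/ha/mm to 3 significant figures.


Approach: apply the water-use efficiency ratio, WUE = yield/ET.
WUE = 4778 / 356 = 13.4 kg/ha/mm
Therefore the water-use efficiency = 13.4 kg/ha/mm.


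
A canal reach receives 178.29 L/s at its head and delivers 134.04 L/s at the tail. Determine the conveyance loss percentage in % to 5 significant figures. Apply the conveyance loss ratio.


Approach: apply the conveyance loss ratio, loss% = ((Q_head - Q_tail)/Q_head)*100.
loss = ((178.29 - 134.04)/178.29)*100 = 24.819 %
Therefore the conveyance loss percentage = 24.819 %.


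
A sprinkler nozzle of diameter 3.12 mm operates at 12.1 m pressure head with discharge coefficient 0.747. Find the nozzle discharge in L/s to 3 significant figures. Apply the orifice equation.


Approach: apply the orifice equation, Q = Cd*A*sqrt(2*g*h), A = pi*(d/2)^2.
A = pi*(3.12e-3/2)^2 = 7.6454e-06 m^2
Q = 0.747 * 7.6454e-06 * sqrt(2*9.81*12.1) * 1000 = 0.0880 L/s
Therefore the nozzle discharge = 0.0880 L/s.


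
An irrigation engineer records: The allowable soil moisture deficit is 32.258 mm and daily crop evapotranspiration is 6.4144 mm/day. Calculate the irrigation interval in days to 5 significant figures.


Approach: apply the irrigation interval relation, interval = SMD / ETc.
interval = 32.258 / 6.4144 = 5.0290 days
Therefore the irrigation interval = 5.0290 days.


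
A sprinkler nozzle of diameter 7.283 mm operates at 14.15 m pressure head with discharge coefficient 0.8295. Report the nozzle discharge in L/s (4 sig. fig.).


Approach: apply the orifice equation, Q = Cd*A*sqrt(2*g*h), A = pi*(d/2)^2.
A = pi*(7.283e-3/2)^2 = 4.16592e-05 m^2
Q = 0.8295 * 4.16592e-05 * sqrt(2*9.81*14.15) * 1000 = 0.5758 L/s
Therefore the nozzle discharge = 0.5758 L/s.


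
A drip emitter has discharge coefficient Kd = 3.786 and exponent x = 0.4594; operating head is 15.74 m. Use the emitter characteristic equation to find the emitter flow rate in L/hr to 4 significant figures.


Approach: apply the emitter characteristic equation, q = Kd * h^x.
q = 3.786 * 15.74^0.4594 = 13.43 L/hr
Therefore the emitter flow rate = 13.43 L/hr.


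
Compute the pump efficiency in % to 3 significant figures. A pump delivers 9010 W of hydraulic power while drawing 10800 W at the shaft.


Approach: apply the efficiency ratio, eta = (P_out/P_in)*100.
eta = (9010 / 10800) * 100 = 83.4 %
Therefore the pump efficiency = 83.4 %.


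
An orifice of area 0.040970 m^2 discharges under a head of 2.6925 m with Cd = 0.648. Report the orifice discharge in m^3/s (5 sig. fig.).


Approach: apply the orifice equation, Q = Cd*A*sqrt(2*g*h).
Q = 0.648 * 0.040970 * sqrt(2*9.81*2.6925) = 0.19296 m^3/s
Therefore the orifice discharge = 0.19296 m^3/s.


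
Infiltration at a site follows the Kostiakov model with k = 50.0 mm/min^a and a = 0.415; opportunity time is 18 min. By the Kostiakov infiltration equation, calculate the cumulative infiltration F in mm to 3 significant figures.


Approach: apply the Kostiakov infiltration equation, F = k*t^a.
F = 50.0 * 18^0.415 = 166 mm
Therefore the cumulative infiltration F = 166 mm.


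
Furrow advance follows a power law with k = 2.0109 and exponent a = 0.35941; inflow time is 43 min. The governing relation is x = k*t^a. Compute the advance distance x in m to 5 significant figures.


x = 2.0109 * 43^0.35941 = 7.7710 m
Therefore the advance distance x = 7.7710 m.


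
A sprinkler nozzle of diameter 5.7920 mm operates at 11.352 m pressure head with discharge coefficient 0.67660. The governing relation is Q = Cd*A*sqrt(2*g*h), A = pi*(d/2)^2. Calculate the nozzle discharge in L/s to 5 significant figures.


A = pi*(5.7920e-3/2)^2 = 2.634796e-05 m^2
Q = 0.67660 * 2.634796e-05 * sqrt(2*9.81*11.352) * 1000 = 0.26605 L/s
Therefore the nozzle discharge = 0.26605 L/s.


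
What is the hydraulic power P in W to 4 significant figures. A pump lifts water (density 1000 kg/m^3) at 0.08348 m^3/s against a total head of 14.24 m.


Approach: apply the hydraulic power relation, P = rho*g*Q*H.
P = 1000 * 9.81 * 0.08348 * 14.24 = 11660 W
Therefore the hydraulic power P = 11660 W.


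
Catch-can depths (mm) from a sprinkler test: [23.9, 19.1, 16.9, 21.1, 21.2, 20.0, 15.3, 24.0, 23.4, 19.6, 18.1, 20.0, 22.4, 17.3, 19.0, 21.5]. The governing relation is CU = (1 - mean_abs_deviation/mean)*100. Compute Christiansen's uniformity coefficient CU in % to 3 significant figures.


mean = 20.175 mm
mean |d_i - mean| = 2.0344 mm
CU = (1 - 2.0344/20.175)*100 = 89.9 %
Therefore Christiansen's uniformity coefficient CU = 89.9 %.


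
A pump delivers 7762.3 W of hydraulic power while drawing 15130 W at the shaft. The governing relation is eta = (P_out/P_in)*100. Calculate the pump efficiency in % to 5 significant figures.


eta = (7762.3 / 15130) * 100 = 51.304 %
Therefore the pump efficiency = 51.304 %.


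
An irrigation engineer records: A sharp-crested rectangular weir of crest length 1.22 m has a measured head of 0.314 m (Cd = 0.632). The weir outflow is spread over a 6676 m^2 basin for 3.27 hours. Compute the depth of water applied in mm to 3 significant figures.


Approach: apply the rectangular weir equation with a volume-to-depth conversion, Q = (2/3)*Cd*L*sqrt(2g)*H^1.5; d = Q*t/A * 1000.
Step 1 — weir discharge:
  Q = (2/3)*0.632*1.22*sqrt(2*9.81)*0.314^1.5 = 0.40062 m^3/s
Step 2 — volume: V = 0.40062 * 3.27*3600 = 4716.1 m^3
Step 3 — depth: d = V/A * 1000 = 4716.1/6676 * 1000 = 706 mm
Therefore the depth of water applied = 706 mm.


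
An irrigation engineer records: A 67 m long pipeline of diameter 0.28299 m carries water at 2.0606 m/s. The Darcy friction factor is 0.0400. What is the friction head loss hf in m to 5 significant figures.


Approach: apply the Darcy-Weisbach equation, hf = f*(L/D)*(v^2/(2g)).
hf = 0.0400 * (67/0.28299) * (2.0606^2 / (2*9.81))
hf = 2.0495 m
Therefore the friction head loss hf = 2.0495 m.


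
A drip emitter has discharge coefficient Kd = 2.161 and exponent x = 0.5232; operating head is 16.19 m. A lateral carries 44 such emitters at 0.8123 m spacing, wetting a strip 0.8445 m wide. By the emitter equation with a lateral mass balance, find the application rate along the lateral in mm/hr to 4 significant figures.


Approach: apply the emitter equation with a lateral mass balance, q = Kd*h^x; Q = n*q; rate = Q/(n*spacing*width).
Step 1 — single emitter flow (q = Kd*h^x):
  q = 2.161 * 16.19^0.5232 = 9.27540 L/hr
Step 2 — total lateral flow: Q = 44 * 9.27540 = 408.118 L/hr
Step 3 — wetted area: A = 44 * 0.8123 * 0.8445 = 30.1834 m^2
Step 4 — application rate: Q/A = 408.118/30.1834 = 13.52 mm/hr
Therefore the application rate along the lateral = 13.52 mm/hr.


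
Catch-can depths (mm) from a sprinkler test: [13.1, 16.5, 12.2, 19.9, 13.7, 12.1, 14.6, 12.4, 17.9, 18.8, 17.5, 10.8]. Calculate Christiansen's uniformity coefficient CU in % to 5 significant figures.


Approach: apply Christiansen's uniformity coefficient, CU = (1 - mean_abs_deviation/mean)*100.
mean = 14.95833 mm
mean |d_i - mean| = 2.634722 mm
CU = (1 - 2.634722/14.95833)*100 = 82.386 %
Therefore Christiansen's uniformity coefficient CU = 82.386 %.


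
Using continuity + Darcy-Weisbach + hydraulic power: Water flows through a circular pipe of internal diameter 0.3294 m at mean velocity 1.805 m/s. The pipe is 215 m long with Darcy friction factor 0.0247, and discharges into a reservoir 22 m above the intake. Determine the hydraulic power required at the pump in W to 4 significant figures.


Approach: apply continuity + Darcy-Weisbach + hydraulic power, Q = A*v; hf = f*(L/D)*(v^2/(2g)); H = static + hf; P = rho*g*Q*H.
Step 1 — flow rate (continuity, Q = A*v):
  A = pi*(0.3294/2)^2 = 0.0852191 m^2
  Q = 0.0852191 * 1.805 = 0.153821 m^3/s
Step 2 — friction head loss (Darcy-Weisbach):
  hf = 0.0247 * (215/0.3294) * (1.805^2 / (2*9.81))
  hf = 2.67712 m
Step 3 — total head: H = 22 + 2.67712 = 24.6771 m
Step 4 — hydraulic power (P = rho*g*Q*H):
  P = 1000 * 9.81 * 0.153821 * 24.6771 = 37240 W
Therefore the hydraulic power required at the pump = 37240 W.


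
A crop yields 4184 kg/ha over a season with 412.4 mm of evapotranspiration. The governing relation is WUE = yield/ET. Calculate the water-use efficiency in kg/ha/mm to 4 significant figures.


WUE = 4184 / 412.4 = 10.15 kg/ha/mm
Therefore the water-use efficiency = 10.15 kg/ha/mm.


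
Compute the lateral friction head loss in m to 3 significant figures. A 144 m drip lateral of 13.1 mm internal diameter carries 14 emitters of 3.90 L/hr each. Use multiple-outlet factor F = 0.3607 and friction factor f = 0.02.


Approach: apply Darcy-Weisbach with the multiple-outlet F-factor, Q = n*q/(3600*1000) m^3/s; v = Q/A; hf = F*f*(L/D)*(v^2/(2g)).
Q = 14*3.90/(3600*1000) = 1.5167e-05 m^3/s
A = pi*(13.1e-3/2)^2 = 1.3478e-04 m^2, so v = Q/A = 0.11253 m/s
hf = 0.3607*0.02*(144/0.0131)*(0.11253^2/(2*9.81)) = 0.0512 m
Therefore the lateral friction head loss = 0.0512 m.


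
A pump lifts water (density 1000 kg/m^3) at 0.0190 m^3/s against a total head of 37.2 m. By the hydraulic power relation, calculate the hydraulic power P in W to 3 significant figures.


Approach: apply the hydraulic power relation, P = rho*g*Q*H.
P = 1000 * 9.81 * 0.0190 * 37.2 = 6930 W
Therefore the hydraulic power P = 6930 W.


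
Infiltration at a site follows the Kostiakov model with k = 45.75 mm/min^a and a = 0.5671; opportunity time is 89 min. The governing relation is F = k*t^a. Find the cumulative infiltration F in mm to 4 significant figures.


F = 45.75 * 89^0.5671 = 583.3 mm
Therefore the cumulative infiltration F = 583.3 mm.


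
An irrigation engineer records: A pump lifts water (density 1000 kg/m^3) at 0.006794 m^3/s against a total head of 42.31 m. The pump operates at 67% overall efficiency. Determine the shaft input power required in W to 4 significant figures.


Approach: apply hydraulic power then efficiency conversion, P = rho*g*Q*H; P_in = P/eta.
Step 1 — hydraulic power (P = rho*g*Q*H):
  P = 1000 * 9.81 * 0.006794 * 42.31 = 2819.93 W
Step 2 — input power: P_in = P/eta = 2819.93 / 0.67 = 4209 W
Therefore the shaft input power required = 4209 W.


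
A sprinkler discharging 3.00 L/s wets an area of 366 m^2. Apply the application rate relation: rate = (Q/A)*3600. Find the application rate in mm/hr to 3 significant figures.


rate = (3.00 / 366) * 3600 = 29.5 mm/hr
Therefore the application rate = 29.5 mm/hr.


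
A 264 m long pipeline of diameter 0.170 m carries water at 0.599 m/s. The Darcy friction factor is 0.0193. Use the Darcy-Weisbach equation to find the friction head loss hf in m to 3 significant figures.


Approach: apply the Darcy-Weisbach equation, hf = f*(L/D)*(v^2/(2g)).
hf = 0.0193 * (264/0.170) * (0.599^2 / (2*9.81))
hf = 0.548 m
Therefore the friction head loss hf = 0.548 m.


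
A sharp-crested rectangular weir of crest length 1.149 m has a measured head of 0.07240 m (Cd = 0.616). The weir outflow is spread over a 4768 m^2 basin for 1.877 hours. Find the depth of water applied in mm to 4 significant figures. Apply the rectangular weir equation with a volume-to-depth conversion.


Approach: apply the rectangular weir equation with a volume-to-depth conversion, Q = (2/3)*Cd*L*sqrt(2g)*H^1.5; d = Q*t/A * 1000.
Step 1 — weir discharge:
  Q = (2/3)*0.616*1.149*sqrt(2*9.81)*0.07240^1.5 = 0.0407162 m^3/s
Step 2 — volume: V = 0.0407162 * 1.877*3600 = 275.127 m^3
Step 3 — depth: d = V/A * 1000 = 275.127/4768 * 1000 = 57.70 mm
Therefore the depth of water applied = 57.70 mm.


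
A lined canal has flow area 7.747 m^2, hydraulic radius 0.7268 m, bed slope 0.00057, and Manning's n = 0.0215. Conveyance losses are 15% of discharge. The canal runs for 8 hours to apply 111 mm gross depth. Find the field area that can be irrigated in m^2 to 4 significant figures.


Approach: apply Manning's equation with a conveyance and depth budget, Q = (1/n)*A*R^(2/3)*S^(1/2); Q_field = Q*(1-loss); Area = Q_field*t/(d/1000).
Step 1 — canal discharge (Manning's equation):
  Q = (1/0.0215) * 7.747 * 0.7268^(2/3) * 0.00057^(1/2) = 6.95412 m^3/s
Step 2 — delivered flow: Q_field = 6.95412*(1 - 15/100) = 5.91101 m^3/s
Step 3 — volume delivered: V = 5.91101 * 8*3600 = 170237 m^3
Step 4 — area served: A = V / (depth/1000) = 170237 / 0.111 = 1534000 m^2
Therefore the field area that can be irrigated = 1534000 m^2.


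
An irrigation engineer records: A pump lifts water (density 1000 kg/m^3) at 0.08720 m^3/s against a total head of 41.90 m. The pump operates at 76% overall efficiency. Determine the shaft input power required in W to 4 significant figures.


Approach: apply hydraulic power then efficiency conversion, P = rho*g*Q*H; P_in = P/eta.
Step 1 — hydraulic power (P = rho*g*Q*H):
  P = 1000 * 9.81 * 0.08720 * 41.90 = 35842.6 W
Step 2 — input power: P_in = P/eta = 35842.6 / 0.76 = 47160 W
Therefore the shaft input power required = 47160 W.


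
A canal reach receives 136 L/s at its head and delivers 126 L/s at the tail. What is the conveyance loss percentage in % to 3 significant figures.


Approach: apply the conveyance loss ratio, loss% = ((Q_head - Q_tail)/Q_head)*100.
loss = ((136 - 126)/136)*100 = 7.35 %
Therefore the conveyance loss percentage = 7.35 %.


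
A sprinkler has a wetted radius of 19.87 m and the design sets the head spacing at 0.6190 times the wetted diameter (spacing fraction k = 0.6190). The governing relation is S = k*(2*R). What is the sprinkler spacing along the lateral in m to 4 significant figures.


S = 0.6190 * (2 * 19.87) = 24.60 m
Therefore the sprinkler spacing along the lateral = 24.60 m.


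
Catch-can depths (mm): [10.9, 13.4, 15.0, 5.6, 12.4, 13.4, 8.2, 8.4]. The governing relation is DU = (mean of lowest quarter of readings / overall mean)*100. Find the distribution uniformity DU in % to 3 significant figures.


sorted lowest 2 of 8: [5.6, 8.2] -> mean = 6.9000 mm
overall mean = 10.912 mm
DU = (6.9000/10.912)*100 = 63.2 %
Therefore the distribution uniformity DU = 63.2 %.


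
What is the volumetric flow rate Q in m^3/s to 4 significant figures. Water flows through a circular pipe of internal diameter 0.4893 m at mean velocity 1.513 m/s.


Approach: apply the continuity equation for pipe flow, Q = A * v with A = pi*(D/2)^2.
A = pi*(0.4893/2)^2 = 0.188036 m^2
Q = 0.188036 * 1.513 = 0.2845 m^3/s
Therefore the volumetric flow rate Q = 0.2845 m^3/s.


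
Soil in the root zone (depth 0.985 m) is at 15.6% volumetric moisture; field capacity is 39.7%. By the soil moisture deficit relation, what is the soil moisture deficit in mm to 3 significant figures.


Approach: apply the soil moisture deficit relation, SMD = (FC - theta)/100 * depth * 1000.
SMD = (39.7 - 15.6)/100 * 0.985 * 1000 = 237 mm
Therefore the soil moisture deficit = 237 mm.


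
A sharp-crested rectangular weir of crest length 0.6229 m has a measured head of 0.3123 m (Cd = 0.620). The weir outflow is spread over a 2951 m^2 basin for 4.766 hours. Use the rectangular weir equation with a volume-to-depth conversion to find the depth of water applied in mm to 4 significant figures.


Approach: apply the rectangular weir equation with a volume-to-depth conversion, Q = (2/3)*Cd*L*sqrt(2g)*H^1.5; d = Q*t/A * 1000.
Step 1 — weir discharge:
  Q = (2/3)*0.620*0.6229*sqrt(2*9.81)*0.3123^1.5 = 0.199034 m^3/s
Step 2 — volume: V = 0.199034 * 4.766*3600 = 3414.94 m^3
Step 3 — depth: d = V/A * 1000 = 3414.94/2951 * 1000 = 1157 mm
Therefore the depth of water applied = 1157 mm.


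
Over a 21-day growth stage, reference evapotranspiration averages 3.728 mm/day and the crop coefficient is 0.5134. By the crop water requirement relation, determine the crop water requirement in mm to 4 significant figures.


Approach: apply the crop water requirement relation, CWR = ET0 * Kc * days.
CWR = 3.728 * 0.5134 * 21 = 40.19 mm
Therefore the crop water requirement = 40.19 mm.


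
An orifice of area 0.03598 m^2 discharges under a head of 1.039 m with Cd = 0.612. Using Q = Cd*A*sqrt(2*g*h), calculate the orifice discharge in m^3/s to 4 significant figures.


Q = 0.612 * 0.03598 * sqrt(2*9.81*1.039) = 0.09942 m^3/s
Therefore the orifice discharge = 0.09942 m^3/s.


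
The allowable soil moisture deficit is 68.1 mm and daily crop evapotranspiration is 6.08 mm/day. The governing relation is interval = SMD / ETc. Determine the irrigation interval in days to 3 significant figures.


interval = 68.1 / 6.08 = 11.2 days
Therefore the irrigation interval = 11.2 days.


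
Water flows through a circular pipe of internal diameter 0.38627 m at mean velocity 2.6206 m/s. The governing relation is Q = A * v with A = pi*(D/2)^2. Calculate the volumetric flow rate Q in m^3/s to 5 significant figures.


A = pi*(0.38627/2)^2 = 0.1171850 m^2
Q = 0.1171850 * 2.6206 = 0.30709 m^3/s
Therefore the volumetric flow rate Q = 0.30709 m^3/s.


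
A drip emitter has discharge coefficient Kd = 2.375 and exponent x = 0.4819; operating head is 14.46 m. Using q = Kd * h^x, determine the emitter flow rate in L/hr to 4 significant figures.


q = 2.375 * 14.46^0.4819 = 8.605 L/hr
Therefore the emitter flow rate = 8.605 L/hr.


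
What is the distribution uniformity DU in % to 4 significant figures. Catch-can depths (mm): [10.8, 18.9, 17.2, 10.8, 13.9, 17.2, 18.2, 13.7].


Approach: apply the low-quarter distribution uniformity, DU = (mean of lowest quarter of readings / overall mean)*100.
sorted lowest 2 of 8: [10.8, 10.8] -> mean = 10.8000 mm
overall mean = 15.0875 mm
DU = (10.8000/15.0875)*100 = 71.58 %
Therefore the distribution uniformity DU = 71.58 %.


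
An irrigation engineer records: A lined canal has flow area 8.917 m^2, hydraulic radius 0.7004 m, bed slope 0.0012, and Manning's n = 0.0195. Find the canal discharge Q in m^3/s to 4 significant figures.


Approach: apply Manning's equation, Q = (1/n)*A*R^(2/3)*S^(1/2).
Q = (1/0.0195) * 8.917 * 0.7004^(2/3) * 0.0012^(1/2) = 12.49 m^3/s
Therefore the canal discharge Q = 12.49 m^3/s.


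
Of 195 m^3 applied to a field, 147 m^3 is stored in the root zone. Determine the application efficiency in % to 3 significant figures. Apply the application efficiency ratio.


Approach: apply the application efficiency ratio, Ea = (stored/applied)*100.
Ea = (147/195)*100 = 75.4 %
Therefore the application efficiency = 75.4 %.


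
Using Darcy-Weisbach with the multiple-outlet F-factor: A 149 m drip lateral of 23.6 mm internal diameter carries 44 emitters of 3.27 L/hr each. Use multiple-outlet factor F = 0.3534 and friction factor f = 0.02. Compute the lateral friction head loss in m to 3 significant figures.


Approach: apply Darcy-Weisbach with the multiple-outlet F-factor, Q = n*q/(3600*1000) m^3/s; v = Q/A; hf = F*f*(L/D)*(v^2/(2g)).
Q = 44*3.27/(3600*1000) = 3.9967e-05 m^3/s
A = pi*(23.6e-3/2)^2 = 4.3744e-04 m^2, so v = Q/A = 0.091366 m/s
hf = 0.3534*0.02*(149/0.0236)*(0.091366^2/(2*9.81)) = 0.0190 m
Therefore the lateral friction head loss = 0.0190 m.


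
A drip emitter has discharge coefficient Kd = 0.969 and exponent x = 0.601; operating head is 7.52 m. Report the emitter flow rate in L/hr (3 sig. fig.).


Approach: apply the emitter characteristic equation, q = Kd * h^x.
q = 0.969 * 7.52^0.601 = 3.26 L/hr
Therefore the emitter flow rate = 3.26 L/hr.


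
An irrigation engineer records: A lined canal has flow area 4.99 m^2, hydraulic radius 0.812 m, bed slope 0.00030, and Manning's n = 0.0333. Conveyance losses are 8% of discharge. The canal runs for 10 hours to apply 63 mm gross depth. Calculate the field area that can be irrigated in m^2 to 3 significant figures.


Approach: apply Manning's equation with a conveyance and depth budget, Q = (1/n)*A*R^(2/3)*S^(1/2); Q_field = Q*(1-loss); Area = Q_field*t/(d/1000).
Step 1 — canal discharge (Manning's equation):
  Q = (1/0.0333) * 4.99 * 0.812^(2/3) * 0.00030^(1/2) = 2.2590 m^3/s
Step 2 — delivered flow: Q_field = 2.2590*(1 - 8/100) = 2.0783 m^3/s
Step 3 — volume delivered: V = 2.0783 * 10*3600 = 74819 m^3
Step 4 — area served: A = V / (depth/1000) = 74819 / 0.063 = 1190000 m^2
Therefore the field area that can be irrigated = 1190000 m^2.


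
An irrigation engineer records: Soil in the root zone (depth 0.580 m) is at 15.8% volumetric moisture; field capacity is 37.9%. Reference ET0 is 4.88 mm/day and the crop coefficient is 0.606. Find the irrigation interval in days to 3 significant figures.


Approach: apply soil-water budget scheduling, SMD = (FC-theta)/100*depth*1000; ETc = ET0*Kc; interval = SMD/ETc.
Step 1 — soil moisture deficit:
  SMD = (37.9 - 15.8)/100 * 0.580 * 1000 = 128.18 mm
Step 2 — daily crop ET (ETc = ET0*Kc):
  ETc = 4.88 * 0.606 = 2.9573 mm/day
Step 3 — irrigation interval (SMD/ETc):
  interval = 128.18 / 2.9573 = 43.3 days
Therefore the irrigation interval = 43.3 days.


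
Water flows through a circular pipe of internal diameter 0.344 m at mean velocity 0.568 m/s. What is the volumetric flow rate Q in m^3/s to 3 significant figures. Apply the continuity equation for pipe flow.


Approach: apply the continuity equation for pipe flow, Q = A * v with A = pi*(D/2)^2.
A = pi*(0.344/2)^2 = 0.092941 m^2
Q = 0.092941 * 0.568 = 0.0528 m^3/s
Therefore the volumetric flow rate Q = 0.0528 m^3/s.


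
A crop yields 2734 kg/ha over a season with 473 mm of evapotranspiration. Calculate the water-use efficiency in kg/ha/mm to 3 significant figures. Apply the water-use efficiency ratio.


Approach: apply the water-use efficiency ratio, WUE = yield/ET.
WUE = 2734 / 473 = 5.78 kg/ha/mm
Therefore the water-use efficiency = 5.78 kg/ha/mm.


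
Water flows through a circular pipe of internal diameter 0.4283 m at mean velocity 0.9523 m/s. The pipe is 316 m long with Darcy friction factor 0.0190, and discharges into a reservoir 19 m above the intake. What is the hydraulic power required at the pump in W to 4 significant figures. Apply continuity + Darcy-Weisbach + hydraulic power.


Approach: apply continuity + Darcy-Weisbach + hydraulic power, Q = A*v; hf = f*(L/D)*(v^2/(2g)); H = static + hf; P = rho*g*Q*H.
Step 1 — flow rate (continuity, Q = A*v):
  A = pi*(0.4283/2)^2 = 0.144074 m^2
  Q = 0.144074 * 0.9523 = 0.137202 m^3/s
Step 2 — friction head loss (Darcy-Weisbach):
  hf = 0.0190 * (316/0.4283) * (0.9523^2 / (2*9.81))
  hf = 0.647950 m
Step 3 — total head: H = 19 + 0.647950 = 19.6479 m
Step 4 — hydraulic power (P = rho*g*Q*H):
  P = 1000 * 9.81 * 0.137202 * 19.6479 = 26450 W
Therefore the hydraulic power required at the pump = 26450 W.


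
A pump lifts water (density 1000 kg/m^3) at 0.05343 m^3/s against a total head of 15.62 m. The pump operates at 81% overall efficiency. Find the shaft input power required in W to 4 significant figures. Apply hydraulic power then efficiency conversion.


Approach: apply hydraulic power then efficiency conversion, P = rho*g*Q*H; P_in = P/eta.
Step 1 — hydraulic power (P = rho*g*Q*H):
  P = 1000 * 9.81 * 0.05343 * 15.62 = 8187.20 W
Step 2 — input power: P_in = P/eta = 8187.20 / 0.81 = 10110 W
Therefore the shaft input power required = 10110 W.


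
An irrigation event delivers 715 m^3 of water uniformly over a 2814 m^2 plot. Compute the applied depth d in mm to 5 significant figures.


Approach: apply depth from volume over area, d = (V/A)*1000.
d = (715 / 2814) * 1000 = 254.09 mm
Therefore the applied depth d = 254.09 mm.


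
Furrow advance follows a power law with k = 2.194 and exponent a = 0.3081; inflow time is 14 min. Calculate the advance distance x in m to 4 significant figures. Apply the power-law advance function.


Approach: apply the power-law advance function, x = k*t^a.
x = 2.194 * 14^0.3081 = 4.947 m
Therefore the advance distance x = 4.947 m.


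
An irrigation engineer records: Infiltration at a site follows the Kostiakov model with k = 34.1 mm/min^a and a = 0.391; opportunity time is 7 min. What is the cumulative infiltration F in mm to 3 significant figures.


Approach: apply the Kostiakov infiltration equation, F = k*t^a.
F = 34.1 * 7^0.391 = 73.0 mm
Therefore the cumulative infiltration F = 73.0 mm.


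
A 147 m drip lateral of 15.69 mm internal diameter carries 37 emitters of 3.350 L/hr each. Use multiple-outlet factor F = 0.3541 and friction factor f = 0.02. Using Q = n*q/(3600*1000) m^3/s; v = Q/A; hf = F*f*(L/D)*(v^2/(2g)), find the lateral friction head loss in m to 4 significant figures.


Q = 37*3.350/(3600*1000) = 3.44306e-05 m^3/s
A = pi*(15.69e-3/2)^2 = 1.93346e-04 m^2, so v = Q/A = 0.178077 m/s
hf = 0.3541*0.02*(147/0.01569)*(0.178077^2/(2*9.81)) = 0.1072 m
Therefore the lateral friction head loss = 0.1072 m.


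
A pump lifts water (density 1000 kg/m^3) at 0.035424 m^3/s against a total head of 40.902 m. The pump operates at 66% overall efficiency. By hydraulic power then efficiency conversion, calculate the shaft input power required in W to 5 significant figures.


Approach: apply hydraulic power then efficiency conversion, P = rho*g*Q*H; P_in = P/eta.
Step 1 — hydraulic power (P = rho*g*Q*H):
  P = 1000 * 9.81 * 0.035424 * 40.902 = 14213.83 W
Step 2 — input power: P_in = P/eta = 14213.83 / 0.66 = 21536 W
Therefore the shaft input power required = 21536 W.


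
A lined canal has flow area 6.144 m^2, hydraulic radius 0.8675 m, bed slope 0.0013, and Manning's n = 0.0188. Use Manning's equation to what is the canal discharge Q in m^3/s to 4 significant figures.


Approach: apply Manning's equation, Q = (1/n)*A*R^(2/3)*S^(1/2).
Q = (1/0.0188) * 6.144 * 0.8675^(2/3) * 0.0013^(1/2) = 10.72 m^3/s
Therefore the canal discharge Q = 10.72 m^3/s.


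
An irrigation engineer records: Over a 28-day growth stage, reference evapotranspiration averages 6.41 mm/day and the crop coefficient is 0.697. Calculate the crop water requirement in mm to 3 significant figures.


Approach: apply the crop water requirement relation, CWR = ET0 * Kc * days.
CWR = 6.41 * 0.697 * 28 = 125 mm
Therefore the crop water requirement = 125 mm.


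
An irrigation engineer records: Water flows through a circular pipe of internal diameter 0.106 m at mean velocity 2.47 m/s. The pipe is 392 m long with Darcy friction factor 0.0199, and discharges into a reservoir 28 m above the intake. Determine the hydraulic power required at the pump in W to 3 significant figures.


Approach: apply continuity + Darcy-Weisbach + hydraulic power, Q = A*v; hf = f*(L/D)*(v^2/(2g)); H = static + hf; P = rho*g*Q*H.
Step 1 — flow rate (continuity, Q = A*v):
  A = pi*(0.106/2)^2 = 0.0088247 m^2
  Q = 0.0088247 * 2.47 = 0.021797 m^3/s
Step 2 — friction head loss (Darcy-Weisbach):
  hf = 0.0199 * (392/0.106) * (2.47^2 / (2*9.81))
  hf = 22.884 m
Step 3 — total head: H = 28 + 22.884 = 50.884 m
Step 4 — hydraulic power (P = rho*g*Q*H):
  P = 1000 * 9.81 * 0.021797 * 50.884 = 10900 W
Therefore the hydraulic power required at the pump = 10900 W.


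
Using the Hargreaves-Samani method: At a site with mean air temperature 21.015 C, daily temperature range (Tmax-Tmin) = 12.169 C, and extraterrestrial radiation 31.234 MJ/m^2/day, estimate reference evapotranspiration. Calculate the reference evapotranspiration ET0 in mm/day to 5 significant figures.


Approach: apply the Hargreaves-Samani method, ET0 = 0.0023*(Tmean+17.8)*sqrt(Tmax-Tmin)*0.408*Ra.
ET0 = 0.0023*(21.015+17.8)*sqrt(12.169)*0.408*31.234 = 3.9686 mm/day
Therefore the reference evapotranspiration ET0 = 3.9686 mm/day.


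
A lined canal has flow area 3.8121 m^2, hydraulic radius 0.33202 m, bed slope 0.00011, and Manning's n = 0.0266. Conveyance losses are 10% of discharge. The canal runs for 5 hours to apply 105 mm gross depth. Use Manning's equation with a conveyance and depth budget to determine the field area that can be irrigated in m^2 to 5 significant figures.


Approach: apply Manning's equation with a conveyance and depth budget, Q = (1/n)*A*R^(2/3)*S^(1/2); Q_field = Q*(1-loss); Area = Q_field*t/(d/1000).
Step 1 — canal discharge (Manning's equation):
  Q = (1/0.0266) * 3.8121 * 0.33202^(2/3) * 0.00011^(1/2) = 0.7207010 m^3/s
Step 2 — delivered flow: Q_field = 0.7207010*(1 - 10/100) = 0.6486309 m^3/s
Step 3 — volume delivered: V = 0.6486309 * 5*3600 = 11675.36 m^3
Step 4 — area served: A = V / (depth/1000) = 11675.36 / 0.105 = 111190 m^2
Therefore the field area that can be irrigated = 111190 m^2.


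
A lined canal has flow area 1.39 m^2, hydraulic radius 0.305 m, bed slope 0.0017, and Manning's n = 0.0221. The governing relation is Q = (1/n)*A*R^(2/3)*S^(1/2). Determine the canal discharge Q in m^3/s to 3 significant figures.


Q = (1/0.0221) * 1.39 * 0.305^(2/3) * 0.0017^(1/2) = 1.18 m^3/s
Therefore the canal discharge Q = 1.18 m^3/s.


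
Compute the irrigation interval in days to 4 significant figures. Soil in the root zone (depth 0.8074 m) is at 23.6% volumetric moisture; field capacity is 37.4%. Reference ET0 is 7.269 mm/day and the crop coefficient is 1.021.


Approach: apply soil-water budget scheduling, SMD = (FC-theta)/100*depth*1000; ETc = ET0*Kc; interval = SMD/ETc.
Step 1 — soil moisture deficit:
  SMD = (37.4 - 23.6)/100 * 0.8074 * 1000 = 111.421 mm
Step 2 — daily crop ET (ETc = ET0*Kc):
  ETc = 7.269 * 1.021 = 7.42165 mm/day
Step 3 — irrigation interval (SMD/ETc):
  interval = 111.421 / 7.42165 = 15.01 days
Therefore the irrigation interval = 15.01 days.


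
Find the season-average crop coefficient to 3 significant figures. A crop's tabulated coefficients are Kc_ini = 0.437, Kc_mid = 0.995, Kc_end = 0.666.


Approach: apply a simple seasonal average, Kc_avg = (Kc_ini + Kc_mid + Kc_end)/3.
Kc_avg = (0.437 + 0.995 + 0.666)/3 = 0.699
Therefore the season-average crop coefficient = 0.699.


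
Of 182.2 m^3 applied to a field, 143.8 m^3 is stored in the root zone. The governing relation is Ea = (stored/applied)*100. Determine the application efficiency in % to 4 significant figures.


Ea = (143.8/182.2)*100 = 78.92 %
Therefore the application efficiency = 78.92 %.


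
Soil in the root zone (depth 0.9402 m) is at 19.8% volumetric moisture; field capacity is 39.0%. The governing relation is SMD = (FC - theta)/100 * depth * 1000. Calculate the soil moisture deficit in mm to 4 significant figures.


SMD = (39.0 - 19.8)/100 * 0.9402 * 1000 = 180.5 mm
Therefore the soil moisture deficit = 180.5 mm.


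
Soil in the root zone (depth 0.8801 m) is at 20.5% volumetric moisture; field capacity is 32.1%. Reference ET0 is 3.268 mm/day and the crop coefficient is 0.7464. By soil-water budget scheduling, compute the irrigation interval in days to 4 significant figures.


Approach: apply soil-water budget scheduling, SMD = (FC-theta)/100*depth*1000; ETc = ET0*Kc; interval = SMD/ETc.
Step 1 — soil moisture deficit:
  SMD = (32.1 - 20.5)/100 * 0.8801 * 1000 = 102.092 mm
Step 2 — daily crop ET (ETc = ET0*Kc):
  ETc = 3.268 * 0.7464 = 2.43924 mm/day
Step 3 — irrigation interval (SMD/ETc):
  interval = 102.092 / 2.43924 = 41.85 days
Therefore the irrigation interval = 41.85 days.


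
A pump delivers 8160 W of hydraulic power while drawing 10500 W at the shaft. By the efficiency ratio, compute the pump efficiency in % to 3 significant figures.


Approach: apply the efficiency ratio, eta = (P_out/P_in)*100.
eta = (8160 / 10500) * 100 = 77.7 %
Therefore the pump efficiency = 77.7 %.


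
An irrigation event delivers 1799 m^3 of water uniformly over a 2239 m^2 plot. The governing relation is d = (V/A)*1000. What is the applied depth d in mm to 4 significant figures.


d = (1799 / 2239) * 1000 = 803.5 mm
Therefore the applied depth d = 803.5 mm.


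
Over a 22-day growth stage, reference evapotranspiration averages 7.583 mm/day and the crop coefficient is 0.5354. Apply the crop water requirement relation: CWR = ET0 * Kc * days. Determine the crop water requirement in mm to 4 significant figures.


CWR = 7.583 * 0.5354 * 22 = 89.32 mm
Therefore the crop water requirement = 89.32 mm.


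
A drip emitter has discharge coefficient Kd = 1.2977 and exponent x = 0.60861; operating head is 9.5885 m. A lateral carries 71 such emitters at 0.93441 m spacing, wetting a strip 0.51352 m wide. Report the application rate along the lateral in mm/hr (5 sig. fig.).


Approach: apply the emitter equation with a lateral mass balance, q = Kd*h^x; Q = n*q; rate = Q/(n*spacing*width).
Step 1 — single emitter flow (q = Kd*h^x):
  q = 1.2977 * 9.5885^0.60861 = 5.136622 L/hr
Step 2 — total lateral flow: Q = 71 * 5.136622 = 364.7001 L/hr
Step 3 — wetted area: A = 71 * 0.93441 * 0.51352 = 34.06851 m^2
Step 4 — application rate: Q/A = 364.7001/34.06851 = 10.705 mm/hr
Therefore the application rate along the lateral = 10.705 mm/hr.


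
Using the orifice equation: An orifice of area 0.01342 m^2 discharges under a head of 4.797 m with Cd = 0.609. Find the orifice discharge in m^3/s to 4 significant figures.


Approach: apply the orifice equation, Q = Cd*A*sqrt(2*g*h).
Q = 0.609 * 0.01342 * sqrt(2*9.81*4.797) = 0.07929 m^3/s
Therefore the orifice discharge = 0.07929 m^3/s.
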